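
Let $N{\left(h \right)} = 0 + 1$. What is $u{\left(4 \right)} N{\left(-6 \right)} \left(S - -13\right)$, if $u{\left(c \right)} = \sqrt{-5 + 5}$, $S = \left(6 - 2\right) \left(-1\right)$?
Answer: $0$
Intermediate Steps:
$N{\left(h \right)} = 1$
$S = -4$ ($S = 4 \left(-1\right) = -4$)
$u{\left(c \right)} = 0$ ($u{\left(c \right)} = \sqrt{0} = 0$)
$u{\left(4 \right)} N{\left(-6 \right)} \left(S - -13\right) = 0 \cdot 1 \left(-4 - -13\right) = 0 \left(-4 + 13\right) = 0 \cdot 9 = 0$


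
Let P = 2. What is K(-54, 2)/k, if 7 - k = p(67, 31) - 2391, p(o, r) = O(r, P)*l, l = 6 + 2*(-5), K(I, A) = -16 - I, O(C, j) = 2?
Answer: 19/1203 ≈ 0.015794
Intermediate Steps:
l = -4 (l = 6 - 10 = -4)
p(o, r) = -8 (p(o, r) = 2*(-4) = -8)
k = 2406 (k = 7 - (-8 - 2391) = 7 - 1*(-2399) = 7 + 2399 = 2406)
K(-54, 2)/k = (-16 - 1*(-54))/2406 = (-16 + 54)*(1/2406) = 38*(1/2406) = 19/1203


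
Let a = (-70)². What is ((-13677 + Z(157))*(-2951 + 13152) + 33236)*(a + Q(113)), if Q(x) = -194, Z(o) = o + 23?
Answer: -647779304666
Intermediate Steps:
Z(o) = 23 + o
a = 4900
((-13677 + Z(157))*(-2951 + 13152) + 33236)*(a + Q(113)) = ((-13677 + (23 + 157))*(-2951 + 13152) + 33236)*(4900 - 194) = ((-13677 + 180)*10201 + 33236)*4706 = (-13497*10201 + 33236)*4706 = (-137682897 + 33236)*4706 = -137649661*4706 = -647779304666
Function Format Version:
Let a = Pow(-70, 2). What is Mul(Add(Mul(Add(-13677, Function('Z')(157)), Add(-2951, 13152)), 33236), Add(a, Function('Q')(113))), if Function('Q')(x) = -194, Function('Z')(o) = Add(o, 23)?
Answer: -647779304666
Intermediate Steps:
Function('Z')(o) = Add(23, o)
a = 4900
Mul(Add(Mul(Add(-13677, Function('Z')(157)), Add(-2951, 13152)), 33236), Add(a, Function('Q')(113))) = Mul(Add(Mul(Add(-13677, Add(23, 157)), Add(-2951, 13152)), 33236), Add(4900, -194)) = Mul(Add(Mul(Add(-13677, 180), 10201), 33236), 4706) = Mul(Add(Mul(-13497, 10201), 33236), 4706) = Mul(Add(-137682897, 33236), 4706) = Mul(-137649661, 4706) = -647779304666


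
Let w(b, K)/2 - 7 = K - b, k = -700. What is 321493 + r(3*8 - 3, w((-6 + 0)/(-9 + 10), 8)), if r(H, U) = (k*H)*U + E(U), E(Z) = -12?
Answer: -295919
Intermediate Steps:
w(b, K) = 14 - 2*b + 2*K (w(b, K) = 14 + 2*(K - b) = 14 + (-2*b + 2*K) = 14 - 2*b + 2*K)
r(H, U) = -12 - 700*H*U (r(H, U) = (-700*H)*U - 12 = -700*H*U - 12 = -12 - 700*H*U)
321493 + r(3*8 - 3, w((-6 + 0)/(-9 + 10), 8)) = 321493 + (-12 - 700*(3*8 - 3)*(14 - 2*(-6 + 0)/(-9 + 10) + 2*8)) = 321493 + (-12 - 700*(24 - 3)*(14 - (-12)/1 + 16)) = 321493 + (-12 - 700*21*(14 - (-12) + 16)) = 321493 + (-12 - 700*21*(14 - 2*(-6) + 16)) = 321493 + (-12 - 700*21*(14 + 12 + 16)) = 321493 + (-12 - 700*21*42) = 321493 + (-12 - 617400) = 321493 - 617412 = -295919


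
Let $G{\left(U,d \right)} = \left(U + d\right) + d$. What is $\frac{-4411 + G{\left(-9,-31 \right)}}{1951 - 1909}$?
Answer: $- \frac{747}{7} \approx -106.71$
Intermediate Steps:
$G{\left(U,d \right)} = U + 2 d$
$\frac{-4411 + G{\left(-9,-31 \right)}}{1951 - 1909} = \frac{-4411 + \left(-9 + 2 \left(-31\right)\right)}{1951 - 1909} = \frac{-4411 - 71}{42} = \left(-4411 - 71\right) \frac{1}{42} = \left(-4482\right) \frac{1}{42} = - \frac{747}{7}$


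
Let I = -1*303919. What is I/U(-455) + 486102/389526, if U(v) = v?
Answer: 2823941162/4219865 ≈ 669.20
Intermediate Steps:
I = -303919
I/U(-455) + 486102/389526 = -303919/(-455) + 486102/389526 = -303919*(-1/455) + 486102*(1/389526) = 43417/65 + 81017/64921 = 2823941162/4219865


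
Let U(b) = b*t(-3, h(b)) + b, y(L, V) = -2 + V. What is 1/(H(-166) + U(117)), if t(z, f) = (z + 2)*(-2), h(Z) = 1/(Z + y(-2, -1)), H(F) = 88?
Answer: 1/439 ≈ 0.0022779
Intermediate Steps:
h(Z) = 1/(-3 + Z) (h(Z) = 1/(Z + (-2 - 1)) = 1/(Z - 3) = 1/(-3 + Z))
t(z, f) = -4 - 2*z (t(z, f) = (2 + z)*(-2) = -4 - 2*z)
U(b) = 3*b (U(b) = b*(-4 - 2*(-3)) + b = b*(-4 + 6) + b = b*2 + b = 2*b + b = 3*b)
1/(H(-166) + U(117)) = 1/(88 + 3*117) = 1/(88 + 351) = 1/439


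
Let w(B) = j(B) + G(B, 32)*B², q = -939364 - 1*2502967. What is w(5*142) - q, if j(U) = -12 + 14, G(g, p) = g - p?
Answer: 345222133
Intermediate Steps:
q = -3442331 (q = -939364 - 2502967 = -3442331)
j(U) = 2
w(B) = 2 + B²*(-32 + B) (w(B) = 2 + (B - 1*32)*B² = 2 + (B - 32)*B² = 2 + (-32 + B)*B² = 2 + B²*(-32 + B))
w(5*142) - q = (2 + (5*142)²*(-32 + 5*142)) - 1*(-3442331) = (2 + 710²*(-32 + 710)) + 3442331 = (2 + 504100*678) + 3442331 = (2 + 341779800) + 3442331 = 341779802 + 3442331 = 345222133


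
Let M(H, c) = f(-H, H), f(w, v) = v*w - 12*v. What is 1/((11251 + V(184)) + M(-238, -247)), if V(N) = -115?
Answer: -1/42652 ≈ -2.3446e-5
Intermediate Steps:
f(w, v) = -12*v + v*w
M(H, c) = H*(-12 - H)
1/((11251 + V(184)) + M(-238, -247)) = 1/((11251 - 115) - 1*(-238)*(12 - 238)) = 1/(11136 - 1*(-238)*(-226)) = 1/(11136 - 53788) = 1/(-42652) = -1/42652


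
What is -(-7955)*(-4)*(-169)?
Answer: 5377580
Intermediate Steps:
-(-7955)*(-4)*(-169) = -185*172*(-169) = -31820*(-169) = 5377580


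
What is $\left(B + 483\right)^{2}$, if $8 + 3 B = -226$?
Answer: $164025$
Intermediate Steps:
$B = -78$ ($B = - \frac{8}{3} + \frac{1}{3} \left(-226\right) = - \frac{8}{3} - \frac{226}{3} = -78$)
$\left(B + 483\right)^{2} = \left(-78 + 483\right)^{2} = 405^{2} = 164025$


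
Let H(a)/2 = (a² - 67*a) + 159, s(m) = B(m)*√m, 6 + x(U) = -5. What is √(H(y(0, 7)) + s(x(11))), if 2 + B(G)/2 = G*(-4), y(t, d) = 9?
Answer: √(-726 + 84*I*√11) ≈ 5.0803 + 27.419*I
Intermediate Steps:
B(G) = -4 - 8*G (B(G) = -4 + 2*(G*(-4)) = -4 + 2*(-4*G) = -4 - 8*G)
x(U) = -11 (x(U) = -6 - 5 = -11)
s(m) = √m*(-4 - 8*m) (s(m) = (-4 - 8*m)*√m = √m*(-4 - 8*m))
H(a) = 318 - 134*a + 2*a² (H(a) = 2*((a² - 67*a) + 159) = 2*(159 + a² - 67*a) = 318 - 134*a + 2*a²)
√(H(y(0, 7)) + s(x(11))) = √((318 - 134*9 + 2*9²) + √(-11)*(-4 - 8*(-11))) = √((318 - 1206 + 2*81) + (I*√11)*(-4 + 88)) = √((318 - 1206 + 162) + (I*√11)*84) = √(-726 + 84*I*√11)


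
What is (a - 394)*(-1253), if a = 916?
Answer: -654066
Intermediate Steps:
(a - 394)*(-1253) = (916 - 394)*(-1253) = 522*(-1253) = -654066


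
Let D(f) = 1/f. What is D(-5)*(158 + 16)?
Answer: -174/5 ≈ -34.800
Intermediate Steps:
D(-5)*(158 + 16) = (158 + 16)/(-5) = -⅕*174 = -174/5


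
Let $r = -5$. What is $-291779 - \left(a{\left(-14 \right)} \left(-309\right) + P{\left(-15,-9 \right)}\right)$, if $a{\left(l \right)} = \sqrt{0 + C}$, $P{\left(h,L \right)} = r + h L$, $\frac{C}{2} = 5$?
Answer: $-291909 + 309 \sqrt{10} \approx -2.9093 \cdot 10^{5}$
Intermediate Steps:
$C = 10$ ($C = 2 \cdot 5 = 10$)
$P{\left(h,L \right)} = -5 + L h$ ($P{\left(h,L \right)} = -5 + h L = -5 + L h$)
$a{\left(l \right)} = \sqrt{10}$ ($a{\left(l \right)} = \sqrt{0 + 10} = \sqrt{10}$)
$-291779 - \left(a{\left(-14 \right)} \left(-309\right) + P{\left(-15,-9 \right)}\right) = -291779 - \left(\sqrt{10} \left(-309\right) - -130\right) = -291779 - \left(- 309 \sqrt{10} + \left(-5 + 135\right)\right) = -291779 - \left(- 309 \sqrt{10} + 130\right) = -291779 - \left(130 - 309 \sqrt{10}\right) = -291909 + 309 \sqrt{10}$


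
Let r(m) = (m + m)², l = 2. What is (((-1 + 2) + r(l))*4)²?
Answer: 4624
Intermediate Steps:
r(m) = 4*m² (r(m) = (2*m)² = 4*m²)
(((-1 + 2) + r(l))*4)² = (((-1 + 2) + 4*2²)*4)² = ((1 + 4*4)*4)² = ((1 + 16)*4)² = (17*4)² = 68² = 4624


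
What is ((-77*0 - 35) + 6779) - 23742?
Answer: -16998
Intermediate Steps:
((-77*0 - 35) + 6779) - 23742 = ((0 - 35) + 6779) - 23742 = (-35 + 6779) - 23742 = 6744 - 23742 = -16998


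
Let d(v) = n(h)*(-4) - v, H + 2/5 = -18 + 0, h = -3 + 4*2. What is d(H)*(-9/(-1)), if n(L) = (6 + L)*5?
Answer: -9072/5 ≈ -1814.4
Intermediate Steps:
h = 5 (h = -3 + 8 = 5)
H = -92/5 (H = -2/5 + (-18 + 0) = -2/5 - 18 = -92/5 ≈ -18.400)
n(L) = 30 + 5*L
d(v) = -220 - v (d(v) = (30 + 5*5)*(-4) - v = (30 + 25)*(-4) - v = 55*(-4) - v = -220 - v)
d(H)*(-9/(-1)) = (-220 - 1*(-92/5))*(-9/(-1)) = (-220 + 92/5)*(-9*(-1)) = -1008/5*9 = -9072/5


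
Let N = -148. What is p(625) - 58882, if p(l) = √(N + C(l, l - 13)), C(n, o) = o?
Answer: -58882 + 4*√29 ≈ -58860.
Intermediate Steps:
p(l) = √(-161 + l) (p(l) = √(-148 + (l - 13)) = √(-148 + (-13 + l)) = √(-161 + l))
p(625) - 58882 = √(-161 + 625) - 58882 = √464 - 58882 = 4*√29 - 58882 = -58882 + 4*√29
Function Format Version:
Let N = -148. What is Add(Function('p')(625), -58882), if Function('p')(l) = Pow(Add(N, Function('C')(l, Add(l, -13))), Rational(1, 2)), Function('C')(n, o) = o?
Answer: Add(-58882, Mul(4, Pow(29, Rational(1, 2)))) ≈ -58860.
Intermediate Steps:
Function('p')(l) = Pow(Add(-161, l), Rational(1, 2)) (Function('p')(l) = Pow(Add(-148, Add(l, -13)), Rational(1, 2)) = Pow(Add(-148, Add(-13, l)), Rational(1, 2)) = Pow(Add(-161, l), Rational(1, 2)))
Add(Function('p')(625), -58882) = Add(Pow(Add(-161, 625), Rational(1, 2)), -58882) = Add(Pow(464, Rational(1, 2)), -58882) = Add(Mul(4, Pow(29, Rational(1, 2))), -58882) = Add(-58882, Mul(4, Pow(29, Rational(1, 2))))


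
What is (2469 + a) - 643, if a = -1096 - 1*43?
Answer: 687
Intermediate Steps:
a = -1139 (a = -1096 - 43 = -1139)
(2469 + a) - 643 = (2469 - 1139) - 643 = 1330 - 643 = 687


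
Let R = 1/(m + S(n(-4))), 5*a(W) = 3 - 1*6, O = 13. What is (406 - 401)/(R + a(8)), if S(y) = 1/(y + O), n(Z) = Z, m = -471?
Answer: -105950/12759 ≈ -8.3039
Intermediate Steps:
S(y) = 1/(13 + y) (S(y) = 1/(y + 13) = 1/(13 + y))
a(W) = -3/5 (a(W) = (3 - 1*6)/5 = (3 - 6)/5 = (1/5)*(-3) = -3/5)
R = -9/4238 (R = 1/(-471 + 1/(13 - 4)) = 1/(-471 + 1/9) = 1/(-4238/9) = -9/4238 ≈ -0.0021236)
(406 - 401)/(R + a(8)) = (406 - 401)/(-9/4238 - 3/5) = 5/(-12759/21190) = 5*(-21190/12759) = -105950/12759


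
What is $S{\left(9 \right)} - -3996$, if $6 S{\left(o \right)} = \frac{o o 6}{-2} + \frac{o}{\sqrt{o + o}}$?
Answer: $\frac{7911}{2} + \frac{\sqrt{2}}{4} \approx 3955.9$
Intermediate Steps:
$S{\left(o \right)} = - \frac{o^{2}}{2} + \frac{\sqrt{2} \sqrt{o}}{12}$ ($S{\left(o \right)} = \frac{\frac{o o 6}{-2} + \frac{o}{\sqrt{o + o}}}{6} = \frac{o^{2} \cdot 6 \left(- \frac{1}{2}\right) + \frac{o}{\sqrt{2 o}}}{6} = \frac{6 o^{2} \left(- \frac{1}{2}\right) + \frac{o}{\sqrt{2} \sqrt{o}}}{6} = \frac{- 3 o^{2} + o \frac{\sqrt{2}}{2 \sqrt{o}}}{6} = \frac{- 3 o^{2} + \frac{\sqrt{2} \sqrt{o}}{2}}{6} = - \frac{o^{2}}{2} + \frac{\sqrt{2} \sqrt{o}}{12}$)
$S{\left(9 \right)} - -3996 = \left(- \frac{9^{2}}{2} + \frac{\sqrt{2} \sqrt{9}}{12}\right) - -3996 = \left(\left(- \frac{1}{2}\right) 81 + \frac{1}{12} \sqrt{2} \cdot 3\right) + 3996 = \left(- \frac{81}{2} + \frac{\sqrt{2}}{4}\right) + 3996 = \frac{7911}{2} + \frac{\sqrt{2}}{4}$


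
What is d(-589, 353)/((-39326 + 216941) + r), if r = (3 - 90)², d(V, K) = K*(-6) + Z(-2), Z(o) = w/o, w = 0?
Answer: -353/30864 ≈ -0.011437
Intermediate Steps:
Z(o) = 0 (Z(o) = 0/o = 0)
d(V, K) = -6*K (d(V, K) = K*(-6) + 0 = -6*K + 0 = -6*K)
r = 7569 (r = (-87)² = 7569)
d(-589, 353)/((-39326 + 216941) + r) = (-6*353)/((-39326 + 216941) + 7569) = -2118/(177615 + 7569) = -2118/185184 = -2118*1/185184 = -353/30864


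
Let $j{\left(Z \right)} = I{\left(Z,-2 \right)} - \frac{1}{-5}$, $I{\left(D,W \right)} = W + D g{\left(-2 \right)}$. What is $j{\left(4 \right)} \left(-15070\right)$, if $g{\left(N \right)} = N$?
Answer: $147686$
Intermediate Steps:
$I{\left(D,W \right)} = W - 2 D$ ($I{\left(D,W \right)} = W + D \left(-2\right) = W - 2 D$)
$j{\left(Z \right)} = - \frac{9}{5} - 2 Z$ ($j{\left(Z \right)} = \left(-2 - 2 Z\right) - \frac{1}{-5} = \left(-2 - 2 Z\right) - - \frac{1}{5} = \left(-2 - 2 Z\right) + \frac{1}{5} = - \frac{9}{5} - 2 Z$)
$j{\left(4 \right)} \left(-15070\right) = \left(- \frac{9}{5} - 8\right) \left(-15070\right) = \left(- \frac{49}{5}\right) \left(-15070\right) = 147686$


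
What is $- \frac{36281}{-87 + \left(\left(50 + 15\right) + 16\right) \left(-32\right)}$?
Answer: $\frac{36281}{2679} \approx 13.543$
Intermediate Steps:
$- \frac{36281}{-87 + \left(\left(50 + 15\right) + 16\right) \left(-32\right)} = - \frac{36281}{-87 + \left(65 + 16\right) \left(-32\right)} = - \frac{36281}{-87 + 81 \left(-32\right)} = - \frac{36281}{-87 - 2592} = - \frac{36281}{-2679} = \left(-36281\right) \left(- \frac{1}{2679}\right) = \frac{36281}{2679}$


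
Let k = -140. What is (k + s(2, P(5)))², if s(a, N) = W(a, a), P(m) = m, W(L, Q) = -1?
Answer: 19881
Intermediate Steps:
s(a, N) = -1
(k + s(2, P(5)))² = (-140 - 1)² = (-141)² = 19881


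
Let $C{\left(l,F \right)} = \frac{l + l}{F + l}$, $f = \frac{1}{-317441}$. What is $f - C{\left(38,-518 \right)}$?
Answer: $\frac{6031259}{38092920} \approx 0.15833$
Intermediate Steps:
$f = - \frac{1}{317441} \approx -3.1502 \cdot 10^{-6}$
$C{\left(l,F \right)} = \frac{2 l}{F + l}$
$f - C{\left(38,-518 \right)} = - \frac{1}{317441} - 2 \cdot 38 \frac{1}{-518 + 38} = - \frac{1}{317441} - 2 \cdot 38 \frac{1}{-480} = - \frac{1}{317441} - 2 \cdot 38 \left(- \frac{1}{480}\right) = - \frac{1}{317441} - - \frac{19}{120} = - \frac{1}{317441} + \frac{19}{120} = \frac{6031259}{38092920}$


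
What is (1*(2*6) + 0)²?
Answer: 144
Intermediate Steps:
(1*(2*6) + 0)² = (1*12 + 0)² = (12 + 0)² = 12² = 144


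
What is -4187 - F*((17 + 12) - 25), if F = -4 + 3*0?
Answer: -4171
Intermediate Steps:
F = -4 (F = -4 + 0 = -4)
-4187 - F*((17 + 12) - 25) = -4187 - (-4)*((17 + 12) - 25) = -4187 - (-4)*(29 - 25) = -4187 - (-4)*4 = -4187 - 1*(-16) = -4187 + 16 = -4171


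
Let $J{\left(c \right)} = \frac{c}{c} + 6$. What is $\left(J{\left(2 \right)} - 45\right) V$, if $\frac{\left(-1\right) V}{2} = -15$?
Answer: $-1140$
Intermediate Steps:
$V = 30$ ($V = \left(-2\right) \left(-15\right) = 30$)
$J{\left(c \right)} = 7$ ($J{\left(c \right)} = 1 + 6 = 7$)
$\left(J{\left(2 \right)} - 45\right) V = \left(7 - 45\right) 30 = \left(-38\right) 30 = -1140$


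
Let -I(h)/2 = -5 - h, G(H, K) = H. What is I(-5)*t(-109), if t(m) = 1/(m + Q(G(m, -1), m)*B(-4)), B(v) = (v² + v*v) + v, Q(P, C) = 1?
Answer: 0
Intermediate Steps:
I(h) = 10 + 2*h (I(h) = -2*(-5 - h) = 10 + 2*h)
B(v) = v + 2*v² (B(v) = (v² + v²) + v = 2*v² + v = v + 2*v²)
t(m) = 1/(28 + m) (t(m) = 1/(m + 1*(-4*(1 + 2*(-4)))) = 1/(m + 1*(-4*(1 - 8))) = 1/(m + 1*(-4*(-7))) = 1/(m + 1*28) = 1/(m + 28) = 1/(28 + m))
I(-5)*t(-109) = (10 + 2*(-5))/(28 - 109) = (10 - 10)/(-81) = 0*(-1/81) = 0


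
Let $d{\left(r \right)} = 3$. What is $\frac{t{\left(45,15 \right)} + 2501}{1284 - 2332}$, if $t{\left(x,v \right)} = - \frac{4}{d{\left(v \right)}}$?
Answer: $- \frac{7499}{3144} \approx -2.3852$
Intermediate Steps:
$t{\left(x,v \right)} = - \frac{4}{3}$
$\frac{t{\left(45,15 \right)} + 2501}{1284 - 2332} = \frac{- \frac{4}{3} + 2501}{1284 - 2332} = \frac{7499}{3 \left(-1048\right)} = \frac{7499}{3} \left(- \frac{1}{1048}\right) = - \frac{7499}{3144}$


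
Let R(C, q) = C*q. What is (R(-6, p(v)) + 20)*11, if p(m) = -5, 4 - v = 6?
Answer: 550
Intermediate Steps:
v = -2 (v = 4 - 1*6 = 4 - 6 = -2)
(R(-6, p(v)) + 20)*11 = (-6*(-5) + 20)*11 = (30 + 20)*11 = 50*11 = 550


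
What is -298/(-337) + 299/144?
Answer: 143675/48528 ≈ 2.9607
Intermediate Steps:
-298/(-337) + 299/144 = -298*(-1/337) + 299*(1/144) = 298/337 + 299/144 = 143675/48528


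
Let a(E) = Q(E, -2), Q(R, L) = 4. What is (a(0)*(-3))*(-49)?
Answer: 588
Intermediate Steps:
a(E) = 4
(a(0)*(-3))*(-49) = (4*(-3))*(-49) = -12*(-49) = 588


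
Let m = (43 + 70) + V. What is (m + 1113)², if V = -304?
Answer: 850084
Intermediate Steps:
m = -191 (m = (43 + 70) - 304 = 113 - 304 = -191)
(m + 1113)² = (-191 + 1113)² = 922² = 850084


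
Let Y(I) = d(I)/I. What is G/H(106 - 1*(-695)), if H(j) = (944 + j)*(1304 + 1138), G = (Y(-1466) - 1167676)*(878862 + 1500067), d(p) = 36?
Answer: -1018070427995327/1561762785 ≈ -6.5187e+5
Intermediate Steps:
Y(I) = 36/I
G = -2036140855990654/733 (G = (36/(-1466) - 1167676)*(878862 + 1500067) = (36*(-1/1466) - 1167676)*2378929 = (-18/733 - 1167676)*2378929 = -855906526/733*2378929 = -2036140855990654/733 ≈ -2.7778e+12)
H(j) = 2305248 + 2442*j (H(j) = (944 + j)*2442 = 2305248 + 2442*j)
G/H(106 - 1*(-695)) = -2036140855990654/(733*(2305248 + 2442*(106 - 1*(-695)))) = -2036140855990654/(733*(2305248 + 2442*(106 + 695))) = -2036140855990654/(733*(2305248 + 2442*801)) = -2036140855990654/(733*(2305248 + 1956042)) = -2036140855990654/733/4261290 = -2036140855990654/733*1/4261290 = -1018070427995327/1561762785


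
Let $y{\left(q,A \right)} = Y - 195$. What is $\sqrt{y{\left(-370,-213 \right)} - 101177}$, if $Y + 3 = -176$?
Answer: $i \sqrt{101551} \approx 318.67 i$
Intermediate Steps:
$Y = -179$ ($Y = -3 - 176 = -179$)
$y{\left(q,A \right)} = -374$ ($y{\left(q,A \right)} = -179 - 195 = -374$)
$\sqrt{y{\left(-370,-213 \right)} - 101177} = \sqrt{-374 - 101177} = \sqrt{-101551} = i \sqrt{101551}$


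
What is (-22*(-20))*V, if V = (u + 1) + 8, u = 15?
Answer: 10560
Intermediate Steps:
V = 24 (V = (15 + 1) + 8 = 16 + 8 = 24)
(-22*(-20))*V = -22*(-20)*24 = 440*24 = 10560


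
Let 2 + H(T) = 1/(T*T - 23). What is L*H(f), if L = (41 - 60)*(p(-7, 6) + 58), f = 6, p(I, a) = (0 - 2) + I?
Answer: 23275/13 ≈ 1790.4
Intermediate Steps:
p(I, a) = -2 + I
H(T) = -2 + 1/(-23 + T²) (H(T) = -2 + 1/(T*T - 23) = -2 + 1/(T² - 23) = -2 + 1/(-23 + T²))
L = -931 (L = (41 - 60)*((-2 - 7) + 58) = -19*(-9 + 58) = -19*49 = -931)
L*H(f) = -931*(47 - 2*6²)/(-23 + 6²) = -931*(47 - 2*36)/(-23 + 36) = -931*(47 - 72)/13 = -931*(-25)/13 = -931*(-25/13) = 23275/13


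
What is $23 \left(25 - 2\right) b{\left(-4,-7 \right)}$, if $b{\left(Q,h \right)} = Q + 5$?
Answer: $529$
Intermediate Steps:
$b{\left(Q,h \right)} = 5 + Q$
$23 \left(25 - 2\right) b{\left(-4,-7 \right)} = 23 \left(25 - 2\right) \left(5 - 4\right) = 23 \cdot 23 \cdot 1 = 529 \cdot 1 = 529$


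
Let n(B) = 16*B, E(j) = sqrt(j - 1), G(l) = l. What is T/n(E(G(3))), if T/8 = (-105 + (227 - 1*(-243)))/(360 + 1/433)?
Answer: 158045*sqrt(2)/623524 ≈ 0.35846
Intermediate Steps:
E(j) = sqrt(-1 + j)
T = 1264360/155881 (T = 8*((-105 + (227 - 1*(-243)))/(360 + 1/433)) = 8*((-105 + (227 + 243))/(360 + 1/433)) = 8*((-105 + 470)/(155881/433)) = 8*(365*(433/155881)) = 8*(158045/155881) = 1264360/155881 ≈ 8.1111)
T/n(E(G(3))) = 1264360/(155881*((16*sqrt(-1 + 3)))) = 1264360/(155881*((16*sqrt(2)))) = 1264360*(sqrt(2)/32)/155881 = 158045*sqrt(2)/623524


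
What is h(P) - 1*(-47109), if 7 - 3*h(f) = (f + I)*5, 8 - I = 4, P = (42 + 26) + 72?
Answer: 140614/3 ≈ 46871.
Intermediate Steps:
P = 140 (P = 68 + 72 = 140)
I = 4 (I = 8 - 1*4 = 8 - 4 = 4)
h(f) = -13/3 - 5*f/3 (h(f) = 7/3 - (f + 4)*5/3 = 7/3 - (4 + f)*5/3 = 7/3 - (20 + 5*f)/3 = 7/3 + (-20/3 - 5*f/3) = -13/3 - 5*f/3)
h(P) - 1*(-47109) = (-13/3 - 5/3*140) - 1*(-47109) = (-13/3 - 700/3) + 47109 = -713/3 + 47109 = 140614/3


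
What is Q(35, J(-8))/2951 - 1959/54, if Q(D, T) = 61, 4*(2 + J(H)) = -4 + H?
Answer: -1925905/53118 ≈ -36.257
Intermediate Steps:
J(H) = -3 + H/4 (J(H) = -2 + (-4 + H)/4 = -2 + (-1 + H/4) = -3 + H/4)
Q(35, J(-8))/2951 - 1959/54 = 61/2951 - 1959/54 = 61*(1/2951) - 1959*1/54 = 61/2951 - 653/18 = -1925905/53118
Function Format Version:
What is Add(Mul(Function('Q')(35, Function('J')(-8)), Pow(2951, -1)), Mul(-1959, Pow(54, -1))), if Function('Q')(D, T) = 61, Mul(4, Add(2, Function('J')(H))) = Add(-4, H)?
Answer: Rational(-1925905, 53118) ≈ -36.257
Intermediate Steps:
Function('J')(H) = Add(-3, Mul(Rational(1, 4), H)) (Function('J')(H) = Add(-2, Mul(Rational(1, 4), Add(-4, H))) = Add(-2, Add(-1, Mul(Rational(1, 4), H))) = Add(-3, Mul(Rational(1, 4), H)))
Add(Mul(Function('Q')(35, Function('J')(-8)), Pow(2951, -1)), Mul(-1959, Pow(54, -1))) = Add(Mul(61, Pow(2951, -1)), Mul(-1959, Pow(54, -1))) = Add(Mul(61, Rational(1, 2951)), Mul(-1959, Rational(1, 54))) = Add(Rational(61, 2951), Rational(-653, 18)) = Rational(-1925905, 53118)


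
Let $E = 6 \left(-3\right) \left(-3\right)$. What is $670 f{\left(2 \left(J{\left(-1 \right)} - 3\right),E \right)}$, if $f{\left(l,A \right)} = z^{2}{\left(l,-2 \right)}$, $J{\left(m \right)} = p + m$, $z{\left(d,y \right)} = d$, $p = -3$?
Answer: $131320$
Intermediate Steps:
$J{\left(m \right)} = -3 + m$
$E = 54$ ($E = \left(-18\right) \left(-3\right) = 54$)
$f{\left(l,A \right)} = l^{2}$
$670 f{\left(2 \left(J{\left(-1 \right)} - 3\right),E \right)} = 670 \left(2 \left(\left(-3 - 1\right) - 3\right)\right)^{2} = 670 \left(2 \left(-4 - 3\right)\right)^{2} = 670 \left(2 \left(-7\right)\right)^{2} = 670 \left(-14\right)^{2} = 670 \cdot 196 = 131320$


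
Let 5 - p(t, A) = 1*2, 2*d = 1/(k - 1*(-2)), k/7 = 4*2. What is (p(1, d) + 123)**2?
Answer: 15876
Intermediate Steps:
k = 56 (k = 7*(4*2) = 7*8 = 56)
d = 1/116 (d = 1/(2*(56 - 1*(-2))) = 1/(2*(56 + 2)) = (1/2)/58 = (1/2)*(1/58) = 1/116 ≈ 0.0086207)
p(t, A) = 3 (p(t, A) = 5 - 2 = 3)
(p(1, d) + 123)**2 = (3 + 123)**2 = 126**2 = 15876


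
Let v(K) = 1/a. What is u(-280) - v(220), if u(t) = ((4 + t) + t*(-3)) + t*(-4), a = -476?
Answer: 801585/476 ≈ 1684.0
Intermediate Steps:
u(t) = 4 - 6*t (u(t) = ((4 + t) - 3*t) - 4*t = (4 - 2*t) - 4*t = 4 - 6*t)
v(K) = -1/476 (v(K) = 1/(-476) = -1/476)
u(-280) - v(220) = (4 - 6*(-280)) - 1*(-1/476) = (4 + 1680) + 1/476 = 1684 + 1/476 = 801585/476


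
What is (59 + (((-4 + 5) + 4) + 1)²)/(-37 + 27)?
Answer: -19/2 ≈ -9.5000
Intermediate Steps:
(59 + (((-4 + 5) + 4) + 1)²)/(-37 + 27) = (59 + ((1 + 4) + 1)²)/(-10) = -(59 + (5 + 1)²)/10 = -(59 + 6²)/10 = -(59 + 36)/10 = -⅒*95 = -19/2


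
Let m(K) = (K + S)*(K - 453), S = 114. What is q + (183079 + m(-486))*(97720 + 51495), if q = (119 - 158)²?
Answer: 79440127726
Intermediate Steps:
m(K) = (-453 + K)*(114 + K) (m(K) = (K + 114)*(K - 453) = (114 + K)*(-453 + K) = (-453 + K)*(114 + K))
q = 1521 (q = (-39)² = 1521)
q + (183079 + m(-486))*(97720 + 51495) = 1521 + (183079 + (-51642 + (-486)² - 339*(-486)))*(97720 + 51495) = 1521 + (183079 + (-51642 + 236196 + 164754))*149215 = 1521 + (183079 + 349308)*149215 = 1521 + 532387*149215 = 1521 + 79440126205 = 79440127726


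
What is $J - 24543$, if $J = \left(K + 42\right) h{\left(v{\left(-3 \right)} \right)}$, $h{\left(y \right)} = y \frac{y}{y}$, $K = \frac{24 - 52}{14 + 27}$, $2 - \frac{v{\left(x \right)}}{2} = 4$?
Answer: $- \frac{1013039}{41} \approx -24708.0$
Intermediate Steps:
$v{\left(x \right)} = -4$ ($v{\left(x \right)} = 4 - 8 = -4$)
$K = - \frac{28}{41} \approx -0.68293$
$h{\left(y \right)} = y$ ($h{\left(y \right)} = y 1 = y$)
$J = - \frac{6776}{41}$ ($J = \left(- \frac{28}{41} + 42\right) \left(-4\right) = \frac{1694}{41} \left(-4\right) = - \frac{6776}{41} \approx -165.27$)
$J - 24543 = - \frac{6776}{41} - 24543 = - \frac{1013039}{41}$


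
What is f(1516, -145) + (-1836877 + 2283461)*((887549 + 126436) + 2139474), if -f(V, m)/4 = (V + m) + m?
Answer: 1408284329152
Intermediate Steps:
f(V, m) = -8*m - 4*V (f(V, m) = -4*((V + m) + m) = -4*(V + 2*m) = -8*m - 4*V)
f(1516, -145) + (-1836877 + 2283461)*((887549 + 126436) + 2139474) = (-8*(-145) - 4*1516) + (-1836877 + 2283461)*((887549 + 126436) + 2139474) = (1160 - 6064) + 446584*(1013985 + 2139474) = -4904 + 446584*3153459 = -4904 + 1408284334056 = 1408284329152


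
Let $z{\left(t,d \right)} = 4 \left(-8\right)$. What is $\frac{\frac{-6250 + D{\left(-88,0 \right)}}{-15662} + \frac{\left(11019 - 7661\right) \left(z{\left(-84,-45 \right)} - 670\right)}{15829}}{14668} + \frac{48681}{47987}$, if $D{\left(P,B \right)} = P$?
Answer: $\frac{87628344511585727}{87249953540207084} \approx 1.0043$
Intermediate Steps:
$z{\left(t,d \right)} = -32$
$\frac{\frac{-6250 + D{\left(-88,0 \right)}}{-15662} + \frac{\left(11019 - 7661\right) \left(z{\left(-84,-45 \right)} - 670\right)}{15829}}{14668} + \frac{48681}{47987} = \frac{\frac{-6250 - 88}{-15662} + \frac{\left(11019 - 7661\right) \left(-32 - 670\right)}{15829}}{14668} + \frac{48681}{47987} = \left(\left(-6338\right) \left(- \frac{1}{15662}\right) + 3358 \left(-702\right) \frac{1}{15829}\right) \frac{1}{14668} + 48681 \cdot \frac{1}{47987} = \left(\frac{3169}{7831} - \frac{2357316}{15829}\right) \frac{1}{14668} + \frac{48681}{47987} = \left(- \frac{18409979495}{123956899}\right) \frac{1}{14668} + \frac{48681}{47987} = - \frac{18409979495}{1818199794532} + \frac{48681}{47987} = \frac{87628344511585727}{87249953540207084}$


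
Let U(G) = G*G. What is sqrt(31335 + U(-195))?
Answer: 68*sqrt(15) ≈ 263.36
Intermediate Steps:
U(G) = G**2
sqrt(31335 + U(-195)) = sqrt(31335 + (-195)**2) = sqrt(31335 + 38025) = sqrt(69360) = 68*sqrt(15)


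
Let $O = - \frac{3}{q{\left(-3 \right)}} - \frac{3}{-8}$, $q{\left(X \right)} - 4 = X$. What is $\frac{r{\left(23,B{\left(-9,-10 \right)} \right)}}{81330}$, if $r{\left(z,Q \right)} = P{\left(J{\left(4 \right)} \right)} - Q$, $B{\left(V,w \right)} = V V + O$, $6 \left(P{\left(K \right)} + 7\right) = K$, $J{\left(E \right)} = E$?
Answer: $- \frac{2033}{1951920} \approx -0.0010415$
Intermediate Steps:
$q{\left(X \right)} = 4 + X$
$P{\left(K \right)} = -7 + \frac{K}{6}$
$O = - \frac{21}{8}$ ($O = - \frac{3}{4 - 3} - \frac{3}{-8} = - \frac{3}{1} - - \frac{3}{8} = \left(-3\right) 1 + \frac{3}{8} = -3 + \frac{3}{8} = - \frac{21}{8} \approx -2.625$)
$B{\left(V,w \right)} = - \frac{21}{8} + V^{2}$ ($B{\left(V,w \right)} = V V - \frac{21}{8} = V^{2} - \frac{21}{8} = - \frac{21}{8} + V^{2}$)
$r{\left(z,Q \right)} = - \frac{19}{3} - Q$ ($r{\left(z,Q \right)} = \left(-7 + \frac{1}{6} \cdot 4\right) - Q = \left(-7 + \frac{2}{3}\right) - Q = - \frac{19}{3} - Q$)
$\frac{r{\left(23,B{\left(-9,-10 \right)} \right)}}{81330} = \frac{- \frac{19}{3} - \left(- \frac{21}{8} + \left(-9\right)^{2}\right)}{81330} = \left(- \frac{19}{3} - \left(- \frac{21}{8} + 81\right)\right) \frac{1}{81330} = \left(- \frac{19}{3} - \frac{627}{8}\right) \frac{1}{81330} = \left(- \frac{2033}{24}\right) \frac{1}{81330} = - \frac{2033}{1951920}$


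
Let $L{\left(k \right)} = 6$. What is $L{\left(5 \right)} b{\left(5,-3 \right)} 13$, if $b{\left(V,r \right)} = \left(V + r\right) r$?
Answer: $-468$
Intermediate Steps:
$b{\left(V,r \right)} = r \left(V + r\right)$
$L{\left(5 \right)} b{\left(5,-3 \right)} 13 = 6 \left(- 3 \left(5 - 3\right)\right) 13 = 6 \left(\left(-3\right) 2\right) 13 = 6 \left(-6\right) 13 = \left(-36\right) 13 = -468$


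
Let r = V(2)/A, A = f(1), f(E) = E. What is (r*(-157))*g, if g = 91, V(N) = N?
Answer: -28574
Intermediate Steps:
A = 1
r = 2 (r = 2/1 = 2*1 = 2)
(r*(-157))*g = (2*(-157))*91 = -314*91 = -28574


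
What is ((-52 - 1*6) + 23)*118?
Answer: -4130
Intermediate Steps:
((-52 - 1*6) + 23)*118 = ((-52 - 6) + 23)*118 = (-58 + 23)*118 = -35*118 = -4130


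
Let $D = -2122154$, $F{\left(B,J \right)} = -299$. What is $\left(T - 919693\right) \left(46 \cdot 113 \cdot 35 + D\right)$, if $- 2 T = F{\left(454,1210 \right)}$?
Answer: $1784120367744$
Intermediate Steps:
$T = \frac{299}{2}$ ($T = \left(- \frac{1}{2}\right) \left(-299\right) = \frac{299}{2} \approx 149.5$)
$\left(T - 919693\right) \left(46 \cdot 113 \cdot 35 + D\right) = \left(\frac{299}{2} - 919693\right) \left(46 \cdot 113 \cdot 35 - 2122154\right) = - \frac{1839087 \left(5198 \cdot 35 - 2122154\right)}{2} = - \frac{1839087 \left(181930 - 2122154\right)}{2} = \left(- \frac{1839087}{2}\right) \left(-1940224\right) = 1784120367744$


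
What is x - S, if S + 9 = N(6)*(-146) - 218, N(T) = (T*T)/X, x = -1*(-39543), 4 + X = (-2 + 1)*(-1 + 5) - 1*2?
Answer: 196222/5 ≈ 39244.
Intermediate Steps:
X = -10 (X = -4 + ((-2 + 1)*(-1 + 5) - 1*2) = -4 + (-1*4 - 2) = -4 + (-4 - 2) = -4 - 6 = -10)
x = 39543
N(T) = -T**2/10 (N(T) = (T*T)/(-10) = T**2*(-1/10) = -T**2/10)
S = 1493/5 (S = -9 + (-1/10*6**2*(-146) - 218) = -9 + (-1/10*36*(-146) - 218) = -9 + (-18/5*(-146) - 218) = -9 + (2628/5 - 218) = -9 + 1538/5 = 1493/5 ≈ 298.60)
x - S = 39543 - 1*1493/5 = 39543 - 1493/5 = 196222/5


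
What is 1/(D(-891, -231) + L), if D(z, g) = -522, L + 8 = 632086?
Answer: 1/631556 ≈ 1.5834e-6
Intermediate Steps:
L = 632078 (L = -8 + 632086 = 632078)
1/(D(-891, -231) + L) = 1/(-522 + 632078) = 1/631556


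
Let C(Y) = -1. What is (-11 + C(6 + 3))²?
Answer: 144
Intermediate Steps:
(-11 + C(6 + 3))² = (-11 - 1)² = (-12)² = 144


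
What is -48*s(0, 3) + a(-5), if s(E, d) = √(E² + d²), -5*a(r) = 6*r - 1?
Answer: -689/5 ≈ -137.80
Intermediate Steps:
a(r) = ⅕ - 6*r/5 (a(r) = -(6*r - 1)/5 = -(-1 + 6*r)/5 = ⅕ - 6*r/5)
-48*s(0, 3) + a(-5) = -48*√(0² + 3²) + (⅕ - 6/5*(-5)) = -48*√(0 + 9) + (⅕ + 6) = -48*√9 + 31/5 = -48*3 + 31/5 = -144 + 31/5 = -689/5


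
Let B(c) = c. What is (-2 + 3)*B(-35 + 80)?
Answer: 45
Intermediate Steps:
(-2 + 3)*B(-35 + 80) = (-2 + 3)*(-35 + 80) = 1*45 = 45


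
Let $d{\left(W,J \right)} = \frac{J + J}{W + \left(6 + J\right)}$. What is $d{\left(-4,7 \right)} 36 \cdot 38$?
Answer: $2128$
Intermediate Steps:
$d{\left(W,J \right)} = \frac{2 J}{6 + J + W}$
$d{\left(-4,7 \right)} 36 \cdot 38 = 2 \cdot 7 \frac{1}{6 + 7 - 4} \cdot 36 \cdot 38 = 2 \cdot 7 \cdot \frac{1}{9} \cdot 36 \cdot 38 = \frac{14}{9} \cdot 36 \cdot 38 = 56 \cdot 38 = 2128$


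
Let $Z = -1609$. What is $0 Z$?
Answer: $0$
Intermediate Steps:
$0 Z = 0 \left(-1609\right) = 0$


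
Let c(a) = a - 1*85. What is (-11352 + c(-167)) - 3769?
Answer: -15373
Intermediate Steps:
c(a) = -85 + a (c(a) = a - 85 = -85 + a)
(-11352 + c(-167)) - 3769 = (-11352 + (-85 - 167)) - 3769 = (-11352 - 252) - 3769 = -11604 - 3769 = -15373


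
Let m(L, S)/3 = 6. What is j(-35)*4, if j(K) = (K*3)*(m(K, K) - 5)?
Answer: -5460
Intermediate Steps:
m(L, S) = 18 (m(L, S) = 3*6 = 18)
j(K) = 39*K (j(K) = (K*3)*(18 - 5) = (3*K)*13 = 39*K)
j(-35)*4 = (39*(-35))*4 = -1365*4 = -5460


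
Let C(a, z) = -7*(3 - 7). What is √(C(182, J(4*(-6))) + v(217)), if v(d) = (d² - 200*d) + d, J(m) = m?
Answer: √3934 ≈ 62.722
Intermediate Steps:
C(a, z) = 28 (C(a, z) = -7*(-4) = 28)
v(d) = d² - 199*d
√(C(182, J(4*(-6))) + v(217)) = √(28 + 217*(-199 + 217)) = √(28 + 217*18) = √(28 + 3906) = √3934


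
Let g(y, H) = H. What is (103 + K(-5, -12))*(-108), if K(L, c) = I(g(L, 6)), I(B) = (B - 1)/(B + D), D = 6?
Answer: -11169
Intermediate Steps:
I(B) = (-1 + B)/(6 + B) (I(B) = (B - 1)/(B + 6) = (-1 + B)/(6 + B))
K(L, c) = 5/12 (K(L, c) = (-1 + 6)/(6 + 6) = 5/12)
(103 + K(-5, -12))*(-108) = (103 + 5/12)*(-108) = (1241/12)*(-108) = -11169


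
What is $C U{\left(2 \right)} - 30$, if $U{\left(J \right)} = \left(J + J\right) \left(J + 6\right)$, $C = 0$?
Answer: $-30$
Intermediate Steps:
$U{\left(J \right)} = 2 J \left(6 + J\right)$
$C U{\left(2 \right)} - 30 = 0 \cdot 2 \cdot 2 \left(6 + 2\right) - 30 = 0 \cdot 2 \cdot 2 \cdot 8 - 30 = 0 \cdot 32 - 30 = 0 - 30 = -30$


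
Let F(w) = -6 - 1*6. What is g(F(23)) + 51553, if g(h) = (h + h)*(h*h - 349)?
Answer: 56473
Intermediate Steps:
F(w) = -12 (F(w) = -6 - 6 = -12)
g(h) = 2*h*(-349 + h²) (g(h) = (2*h)*(h² - 349) = (2*h)*(-349 + h²) = 2*h*(-349 + h²))
g(F(23)) + 51553 = 2*(-12)*(-349 + (-12)²) + 51553 = 2*(-12)*(-349 + 144) + 51553 = 2*(-12)*(-205) + 51553 = 4920 + 51553 = 56473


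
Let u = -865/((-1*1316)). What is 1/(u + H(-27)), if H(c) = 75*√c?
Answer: 227668/52605275645 - 15586704*I*√3/10521055129 ≈ 4.3279e-6 - 0.002566*I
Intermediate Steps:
u = 865/1316 (u = -865/(-1316) = -865*(-1/1316) = 865/1316 ≈ 0.65730)
1/(u + H(-27)) = 1/(865/1316 + 75*√(-27)) = 1/(865/1316 + 75*(3*I*√3)) = 1/(865/1316 + 225*I*√3)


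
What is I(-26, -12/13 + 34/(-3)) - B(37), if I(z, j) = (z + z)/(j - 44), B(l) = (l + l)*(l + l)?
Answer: -6006158/1097 ≈ -5475.1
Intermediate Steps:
B(l) = 4*l**2 (B(l) = (2*l)*(2*l) = 4*l**2)
I(z, j) = 2*z/(-44 + j) (I(z, j) = (2*z)/(-44 + j) = 2*z/(-44 + j))
I(-26, -12/13 + 34/(-3)) - B(37) = 2*(-26)/(-44 + (-12/13 + 34/(-3))) - 4*37**2 = 2*(-26)/(-44 + (-12*1/13 + 34*(-1/3))) - 4*1369 = 2*(-26)/(-44 + (-12/13 - 34/3)) - 1*5476 = 2*(-26)/(-44 - 478/39) - 5476 = 2*(-26)/(-2194/39) - 5476 = 2*(-26)*(-39/2194) - 5476 = 1014/1097 - 5476 = -6006158/1097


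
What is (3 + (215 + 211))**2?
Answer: 184041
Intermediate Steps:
(3 + (215 + 211))**2 = (3 + 426)**2 = 429**2 = 184041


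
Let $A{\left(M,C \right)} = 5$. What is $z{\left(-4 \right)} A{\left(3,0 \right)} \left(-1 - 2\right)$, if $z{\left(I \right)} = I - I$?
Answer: $0$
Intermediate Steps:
$z{\left(I \right)} = 0$
$z{\left(-4 \right)} A{\left(3,0 \right)} \left(-1 - 2\right) = 0 \cdot 5 \left(-1 - 2\right) = 0 \left(-3\right) = 0$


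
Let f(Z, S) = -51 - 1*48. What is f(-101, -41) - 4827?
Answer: -4926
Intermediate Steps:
f(Z, S) = -99 (f(Z, S) = -51 - 48 = -99)
f(-101, -41) - 4827 = -99 - 4827 = -4926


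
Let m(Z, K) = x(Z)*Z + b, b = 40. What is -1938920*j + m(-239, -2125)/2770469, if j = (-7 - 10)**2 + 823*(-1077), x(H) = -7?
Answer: 4759782410439067073/2770469 ≈ 1.7180e+12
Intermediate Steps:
j = -886082 (j = (-17)**2 - 886371 = 289 - 886371 = -886082)
m(Z, K) = 40 - 7*Z (m(Z, K) = -7*Z + 40 = 40 - 7*Z)
-1938920*j + m(-239, -2125)/2770469 = -1938920/(1/(-886082)) + (40 - 7*(-239))/2770469 = -1938920/(-1/886082) + (40 + 1673)*(1/2770469) = -1938920*(-886082) + 1713*(1/2770469) = 1718042111440 + 1713/2770469 = 4759782410439067073/2770469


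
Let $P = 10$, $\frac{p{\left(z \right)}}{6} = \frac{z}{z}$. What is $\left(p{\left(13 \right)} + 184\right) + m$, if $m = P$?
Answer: $200$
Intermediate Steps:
$p{\left(z \right)} = 6$ ($p{\left(z \right)} = 6 \frac{z}{z} = 6 \cdot 1 = 6$)
$m = 10$
$\left(p{\left(13 \right)} + 184\right) + m = \left(6 + 184\right) + 10 = 190 + 10 = 200$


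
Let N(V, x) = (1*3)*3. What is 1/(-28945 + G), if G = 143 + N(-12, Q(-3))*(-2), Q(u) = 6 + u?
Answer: -1/28820 ≈ -3.4698e-5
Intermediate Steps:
N(V, x) = 9 (N(V, x) = 3*3 = 9)
G = 125 (G = 143 + 9*(-2) = 143 - 18 = 125)
1/(-28945 + G) = 1/(-28945 + 125) = 1/(-28820) = -1/28820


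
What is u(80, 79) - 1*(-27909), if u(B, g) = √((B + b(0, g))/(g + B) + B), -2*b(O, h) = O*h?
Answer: 27909 + 80*√318/159 ≈ 27918.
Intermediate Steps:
b(O, h) = -O*h/2
u(B, g) = √(B + B/(B + g)) (u(B, g) = √((B - ½*0*g)/(g + B) + B) = √((B + 0)/(B + g) + B) = √(B/(B + g) + B) = √(B + B/(B + g)))
u(80, 79) - 1*(-27909) = √(80*(1 + 80 + 79)/(80 + 79)) - 1*(-27909) = √(80*160/159) + 27909 = √(80*(1/159)*160) + 27909 = √(12800/159) + 27909 = 80*√318/159 + 27909 = 27909 + 80*√318/159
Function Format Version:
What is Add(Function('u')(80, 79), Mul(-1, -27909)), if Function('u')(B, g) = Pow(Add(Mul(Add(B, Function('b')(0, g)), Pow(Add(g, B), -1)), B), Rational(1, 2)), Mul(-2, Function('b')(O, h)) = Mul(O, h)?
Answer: Add(27909, Mul(Rational(80, 159), Pow(318, Rational(1, 2)))) ≈ 27918.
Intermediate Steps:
Function('b')(O, h) = Mul(Rational(-1, 2), O, h) (Function('b')(O, h) = Mul(Rational(-1, 2), Mul(O, h)) = Mul(Rational(-1, 2), O, h))
Function('u')(B, g) = Pow(Add(B, Mul(B, Pow(Add(B, g), -1))), Rational(1, 2)) (Function('u')(B, g) = Pow(Add(Mul(Add(B, Mul(Rational(-1, 2), 0, g)), Pow(Add(g, B), -1)), B), Rational(1, 2)) = Pow(Add(Mul(Add(B, 0), Pow(Add(B, g), -1)), B), Rational(1, 2)) = Pow(Add(Mul(B, Pow(Add(B, g), -1)), B), Rational(1, 2)) = Pow(Add(B, Mul(B, Pow(Add(B, g), -1))), Rational(1, 2)))
Add(Function('u')(80, 79), Mul(-1, -27909)) = Add(Pow(Mul(80, Pow(Add(80, 79), -1), Add(1, 80, 79)), Rational(1, 2)), Mul(-1, -27909)) = Add(Pow(Mul(80, Pow(159, -1), 160), Rational(1, 2)), 27909) = Add(Pow(Mul(80, Rational(1, 159), 160), Rational(1, 2)), 27909) = Add(Pow(Rational(12800, 159), Rational(1, 2)), 27909) = Add(Mul(Rational(80, 159), Pow(318, Rational(1, 2))), 27909) = Add(27909, Mul(Rational(80, 159), Pow(318, Rational(1, 2))))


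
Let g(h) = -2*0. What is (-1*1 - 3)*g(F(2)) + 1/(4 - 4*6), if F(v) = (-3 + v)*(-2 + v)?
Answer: -1/20 ≈ -0.050000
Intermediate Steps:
g(h) = 0
(-1*1 - 3)*g(F(2)) + 1/(4 - 4*6) = (-1*1 - 3)*0 + 1/(4 - 4*6) = (-1 - 3)*0 + 1/(4 - 24) = -4*0 + 1/(-20) = 0 - 1/20 = -1/20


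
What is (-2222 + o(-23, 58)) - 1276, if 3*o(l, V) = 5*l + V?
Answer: -3517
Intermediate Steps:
o(l, V) = V/3 + 5*l/3 (o(l, V) = (5*l + V)/3 = (V + 5*l)/3 = V/3 + 5*l/3)
(-2222 + o(-23, 58)) - 1276 = (-2222 + ((⅓)*58 + (5/3)*(-23))) - 1276 = (-2222 + (58/3 - 115/3)) - 1276 = (-2222 - 19) - 1276 = -2241 - 1276 = -3517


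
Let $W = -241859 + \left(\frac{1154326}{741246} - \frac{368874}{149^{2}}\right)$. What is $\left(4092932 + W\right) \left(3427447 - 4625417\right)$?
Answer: $- \frac{37960410424915642833800}{8228201223} \approx -4.6134 \cdot 10^{12}$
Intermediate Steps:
$W = - \frac{1990188419186296}{8228201223}$ ($W = -241859 + \left(1154326 \cdot \frac{1}{741246} - \frac{368874}{22201}\right) = -241859 + \left(\frac{577163}{370623} - \frac{368874}{22201}\right) = -241859 - \frac{123899592739}{8228201223} = - \frac{1990188419186296}{8228201223} \approx -2.4187 \cdot 10^{5}$)
$\left(4092932 + W\right) \left(3427447 - 4625417\right) = \left(4092932 - \frac{1990188419186296}{8228201223}\right) \left(3427447 - 4625417\right) = \frac{31687279668869540}{8228201223} \left(-1197970\right) = - \frac{37960410424915642833800}{8228201223}$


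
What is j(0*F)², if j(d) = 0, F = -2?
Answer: 0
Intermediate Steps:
j(0*F)² = 0² = 0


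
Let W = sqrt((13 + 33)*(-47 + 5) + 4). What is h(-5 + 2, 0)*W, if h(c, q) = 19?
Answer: 38*I*sqrt(482) ≈ 834.27*I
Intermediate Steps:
W = 2*I*sqrt(482) (W = sqrt(46*(-42) + 4) = sqrt(-1932 + 4) = sqrt(-1928) = 2*I*sqrt(482) ≈ 43.909*I)
h(-5 + 2, 0)*W = 19*(2*I*sqrt(482)) = 38*I*sqrt(482)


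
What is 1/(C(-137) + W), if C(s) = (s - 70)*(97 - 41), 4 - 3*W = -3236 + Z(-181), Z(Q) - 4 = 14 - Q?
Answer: -3/31735 ≈ -9.4533e-5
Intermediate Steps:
Z(Q) = 18 - Q (Z(Q) = 4 + (14 - Q) = 18 - Q)
W = 3041/3 (W = 4/3 - (-3236 + (18 - 1*(-181)))/3 = 4/3 - (-3236 + (18 + 181))/3 = 4/3 - (-3236 + 199)/3 = 4/3 - 1/3*(-3037) = 4/3 + 3037/3 = 3041/3 ≈ 1013.7)
C(s) = -3920 + 56*s (C(s) = (-70 + s)*56 = -3920 + 56*s)
1/(C(-137) + W) = 1/((-3920 + 56*(-137)) + 3041/3) = 1/((-3920 - 7672) + 3041/3) = 1/(-11592 + 3041/3) = 1/(-31735/3) = -3/31735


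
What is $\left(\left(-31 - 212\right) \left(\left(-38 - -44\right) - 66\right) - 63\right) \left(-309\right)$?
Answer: $-4485753$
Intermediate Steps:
$\left(\left(-31 - 212\right) \left(\left(-38 - -44\right) - 66\right) - 63\right) \left(-309\right) = \left(- 243 \left(\left(-38 + 44\right) - 66\right) - 63\right) \left(-309\right) = \left(- 243 \left(6 - 66\right) - 63\right) \left(-309\right) = \left(\left(-243\right) \left(-60\right) - 63\right) \left(-309\right) = \left(14580 - 63\right) \left(-309\right) = 14517 \left(-309\right) = -4485753$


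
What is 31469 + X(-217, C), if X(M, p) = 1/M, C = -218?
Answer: 6828772/217 ≈ 31469.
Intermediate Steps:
31469 + X(-217, C) = 31469 + 1/(-217) = 31469 - 1/217 = 6828772/217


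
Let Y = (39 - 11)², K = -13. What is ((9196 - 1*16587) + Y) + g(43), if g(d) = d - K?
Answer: -6551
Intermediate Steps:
Y = 784 (Y = 28² = 784)
g(d) = 13 + d (g(d) = d - 1*(-13) = d + 13 = 13 + d)
((9196 - 1*16587) + Y) + g(43) = ((9196 - 1*16587) + 784) + (13 + 43) = ((9196 - 16587) + 784) + 56 = (-7391 + 784) + 56 = -6607 + 56 = -6551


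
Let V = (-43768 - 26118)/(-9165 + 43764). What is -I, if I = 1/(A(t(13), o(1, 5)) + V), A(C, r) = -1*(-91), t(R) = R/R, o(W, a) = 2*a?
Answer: -34599/3078623 ≈ -0.011238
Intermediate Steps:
t(R) = 1
A(C, r) = 91
V = -69886/34599 ≈ -2.0199
I = 34599/3078623 (I = 1/(91 - 69886/34599) = 1/(3078623/34599) = 34599/3078623 ≈ 0.011238)
-I = -1*34599/3078623 = -34599/3078623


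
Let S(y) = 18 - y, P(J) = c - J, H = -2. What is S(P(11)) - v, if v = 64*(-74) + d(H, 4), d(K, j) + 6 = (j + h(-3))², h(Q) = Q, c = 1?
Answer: 4769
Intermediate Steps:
P(J) = 1 - J
d(K, j) = -6 + (-3 + j)² (d(K, j) = -6 + (j - 3)² = -6 + (-3 + j)²)
v = -4741 (v = 64*(-74) + (-6 + (-3 + 4)²) = -4736 + (-6 + 1²) = -4736 + (-6 + 1) = -4736 - 5 = -4741)
S(P(11)) - v = (18 - (1 - 1*11)) - 1*(-4741) = (18 - (1 - 11)) + 4741 = (18 - 1*(-10)) + 4741 = (18 + 10) + 4741 = 28 + 4741 = 4769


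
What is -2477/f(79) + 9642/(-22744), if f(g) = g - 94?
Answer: 28096129/170580 ≈ 164.71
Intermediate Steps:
f(g) = -94 + g
-2477/f(79) + 9642/(-22744) = -2477/(-94 + 79) + 9642/(-22744) = -2477/(-15) + 9642*(-1/22744) = -2477*(-1/15) - 4821/11372 = 2477/15 - 4821/11372 = 28096129/170580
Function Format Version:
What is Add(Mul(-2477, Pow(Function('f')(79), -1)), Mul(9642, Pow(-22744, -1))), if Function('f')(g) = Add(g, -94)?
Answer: Rational(28096129, 170580) ≈ 164.71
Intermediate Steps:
Function('f')(g) = Add(-94, g)
Add(Mul(-2477, Pow(Function('f')(79), -1)), Mul(9642, Pow(-22744, -1))) = Add(Mul(-2477, Pow(Add(-94, 79), -1)), Mul(9642, Pow(-22744, -1))) = Add(Mul(-2477, Pow(-15, -1)), Mul(9642, Rational(-1, 22744))) = Add(Mul(-2477, Rational(-1, 15)), Rational(-4821, 11372)) = Add(Rational(2477, 15), Rational(-4821, 11372)) = Rational(28096129, 170580)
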